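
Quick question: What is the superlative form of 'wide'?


Apply superlative formation (ends in e: add -st): 'wide' -> 'widest'.

widest


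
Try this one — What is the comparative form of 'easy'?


Apply comparative formation (consonant + y: change y to i, add -er): 'easy' -> 'easier'.

easier


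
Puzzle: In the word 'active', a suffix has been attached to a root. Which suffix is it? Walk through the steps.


The word 'active' = 'act' (root) + '-ive' (suffix). The suffix is '-ive'.

ive


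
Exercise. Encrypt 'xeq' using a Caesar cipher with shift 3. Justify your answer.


Shift each letter by 3: x -> a, e -> h, q -> t. Result: 'aht'.

aht


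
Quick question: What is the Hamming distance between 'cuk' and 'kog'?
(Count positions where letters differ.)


Alignment:
Position 1: 'c' vs 'k' = DIFFER
Position 2: 'u' vs 'o' = DIFFER
Position 3: 'k' vs 'g' = DIFFER
Total differences: 3

3


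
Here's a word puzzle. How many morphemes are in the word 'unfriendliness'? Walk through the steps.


Decomposition: un- (prefix) + friend (root) + -ly (suffix) + -ness (suffix) = 4 morpheme(s)

4 morphemes


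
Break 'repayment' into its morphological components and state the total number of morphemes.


Step 1: Identify prefix: 're' (meaning: again)
Step 2: Identify root: 'pay'
Step 3: Identify suffix(es): 'ment'
Decomposition: re- (prefix: again) + pay (root) + -ment (suffix: action/result)
Total morphemes: 3

3 morphemes (re- (prefix: again) + pay (root) + -ment (suffix: action/result))


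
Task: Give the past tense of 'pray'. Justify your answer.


Apply rule: Add -ed. 'pray' becomes 'prayed'.

prayed


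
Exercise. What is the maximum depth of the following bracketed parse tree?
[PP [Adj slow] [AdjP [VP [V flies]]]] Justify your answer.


Count bracket nesting levels:
'[' at pos 0: depth = 1
'[' at pos 4: depth = 2
'[' at pos 15: depth = 2
'[' at pos 21: depth = 3
'[' at pos 25: depth = 4
Maximum depth reached: 4

4


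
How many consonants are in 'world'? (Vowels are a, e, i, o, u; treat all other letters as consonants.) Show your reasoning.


Consonants in 'world': w, r, l, d = 4 consonants.

4


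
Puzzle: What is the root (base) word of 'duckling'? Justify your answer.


Remove suffix '-ling' from 'duckling' to get root 'duck'.

duck


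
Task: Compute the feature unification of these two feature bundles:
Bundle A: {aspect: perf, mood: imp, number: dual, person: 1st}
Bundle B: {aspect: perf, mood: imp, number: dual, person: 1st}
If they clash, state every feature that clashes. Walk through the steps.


Compare features:
aspect: A=perf vs B=perf -> unified: perf
mood: A=imp vs B=imp -> unified: imp
number: A=dual vs B=dual -> unified: dual
person: A=1st vs B=1st -> unified: 1st
No clashes found.

Unified: {aspect: perf, mood: imp, number: dual, person: 1st}


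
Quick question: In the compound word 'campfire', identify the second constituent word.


Split 'campfire' into 'camp' + 'fire'. The second part is 'fire'.

fire


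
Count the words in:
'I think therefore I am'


Split into words: I | think | therefore | I | am = 5 words.

5


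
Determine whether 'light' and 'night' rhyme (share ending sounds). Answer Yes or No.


Rime (stressed vowel + following sounds) of 'light': -ight = /aɪt/
Rime of 'night': -ight = /aɪt/
/aɪt/ and /aɪt/ are the same ending sound, so the words rhyme.

Yes


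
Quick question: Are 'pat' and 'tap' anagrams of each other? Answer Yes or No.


Sorted letters of 'pat': 'apt'
Sorted letters of 'tap': 'apt'
They match.

Yes


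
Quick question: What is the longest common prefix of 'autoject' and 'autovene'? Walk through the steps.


Compare from the start: 4 characters match: 'auto'. Mismatch at position 5: 'j' vs 'v'.

auto


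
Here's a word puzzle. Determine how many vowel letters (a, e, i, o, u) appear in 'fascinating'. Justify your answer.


Vowels in 'fascinating': a, i, a, i = 4 vowels.

4


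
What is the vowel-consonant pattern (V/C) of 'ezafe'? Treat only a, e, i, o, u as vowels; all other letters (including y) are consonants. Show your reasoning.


Letter mapping: e = V, z = C, a = V, f = C, e = V.

VCVCV


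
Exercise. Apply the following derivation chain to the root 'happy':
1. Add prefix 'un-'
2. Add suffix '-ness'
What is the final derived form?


Step 1: Add prefix 'un-' to 'happy' = 'unhappy'
Step 2: Add suffix '-ness' to 'unhappy' = 'unhappiness'

unhappiness


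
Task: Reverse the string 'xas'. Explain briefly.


Reverse 'xas' character by character: 'sax'.

sax


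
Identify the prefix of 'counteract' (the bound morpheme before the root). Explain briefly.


The word 'counteract' = 'counter' (prefix) + 'act' (root). The prefix is 'counter'.

counter


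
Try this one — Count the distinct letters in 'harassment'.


Unique letters in 'harassment': {a, e, h, m, n, r, s, t} = 8 distinct letters.

8


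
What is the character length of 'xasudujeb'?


Spell out 'xasudujeb' and number each letter: x(1), a(2), s(3), u(4), d(5), u(6), j(7), e(8), b(9). Total: 9 letters.

9


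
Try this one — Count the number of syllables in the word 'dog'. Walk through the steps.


Break 'dog' into syllables: dog -> dog = 1 syllable

1 syllable


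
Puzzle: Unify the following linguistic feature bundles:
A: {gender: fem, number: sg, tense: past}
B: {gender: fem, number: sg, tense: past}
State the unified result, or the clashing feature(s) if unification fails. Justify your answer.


Compare features:
gender: A=fem vs B=fem -> unified: fem
number: A=sg vs B=sg -> unified: sg
tense: A=past vs B=past -> unified: past
No clashes found.

Unified: {gender: fem, number: sg, tense: past}


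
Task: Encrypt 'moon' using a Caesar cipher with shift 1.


Shift each letter by 1: m -> n, o -> p, o -> p, n -> o. Result: 'nppo'.

nppo


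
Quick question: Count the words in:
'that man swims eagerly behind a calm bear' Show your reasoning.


Split into words: that | man | swims | eagerly | behind | a | calm | bear = 8 words.

8


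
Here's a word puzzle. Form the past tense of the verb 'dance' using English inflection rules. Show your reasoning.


Apply rule: Add -d (word ends in -e). 'dance' becomes 'danced'.

danced


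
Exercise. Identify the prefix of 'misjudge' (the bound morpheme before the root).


The word 'misjudge' = 'mis' (prefix) + 'judge' (root). The prefix is 'mis'.

mis


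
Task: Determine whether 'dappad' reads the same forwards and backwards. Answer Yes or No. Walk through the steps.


Forward: 'dappad'
Reversed: 'dappad'
They are identical.

Yes


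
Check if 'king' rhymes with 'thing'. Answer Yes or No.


Rime (stressed vowel + following sounds) of 'king': -ing = /ɪŋ/
Rime of 'thing': -ing = /ɪŋ/
/ɪŋ/ and /ɪŋ/ are the same ending sound, so the words rhyme.

Yes


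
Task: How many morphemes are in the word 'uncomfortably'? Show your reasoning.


Decomposition: un- (prefix) + comfort (root) + -able (suffix) + -ly (suffix) = 4 morpheme(s)

4 morphemes


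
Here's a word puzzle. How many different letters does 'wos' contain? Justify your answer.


Unique letters in 'wos': {o, s, w} = 3 distinct letters.

3


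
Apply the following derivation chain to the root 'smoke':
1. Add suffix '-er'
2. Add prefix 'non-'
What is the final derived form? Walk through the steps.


Step 1: Add suffix '-er' to 'smoke' = 'smoker'
Step 2: Add prefix 'non-' to 'smoker' = 'nonsmoker'

nonsmoker


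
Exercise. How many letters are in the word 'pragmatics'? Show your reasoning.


Spell out 'pragmatics' and number each letter: p(1), r(2), a(3), g(4), m(5), a(6), t(7), i(8), c(9), s(10). Total: 10 letters.

10


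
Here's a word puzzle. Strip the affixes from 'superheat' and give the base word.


Remove prefix 'super' from 'superheat' to get root 'heat'.

heat


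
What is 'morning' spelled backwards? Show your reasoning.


Reverse 'morning' character by character: 'gninrom'.

gninrom


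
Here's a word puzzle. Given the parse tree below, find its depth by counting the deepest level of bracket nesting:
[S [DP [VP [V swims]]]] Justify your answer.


Count bracket nesting levels:
'[' at pos 0: depth = 1
'[' at pos 3: depth = 2
'[' at pos 7: depth = 3
'[' at pos 11: depth = 4
Maximum depth reached: 4

4


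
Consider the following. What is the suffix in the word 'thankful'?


The word 'thankful' = 'thank' (root) + '-ful' (suffix). The suffix is '-ful'.

ful


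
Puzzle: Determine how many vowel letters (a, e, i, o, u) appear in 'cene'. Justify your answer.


Vowels in 'cene': e, e = 2 vowels.

2


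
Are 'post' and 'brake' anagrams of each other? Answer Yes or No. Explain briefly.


Sorted letters of 'post': 'opst'
Sorted letters of 'brake': 'abekr'
They do not match.

No


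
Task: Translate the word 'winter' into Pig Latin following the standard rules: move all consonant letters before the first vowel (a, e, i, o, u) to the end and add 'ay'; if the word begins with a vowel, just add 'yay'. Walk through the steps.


'winter': move consonant cluster 'w' to end and add 'ay': 'interway'.

interway


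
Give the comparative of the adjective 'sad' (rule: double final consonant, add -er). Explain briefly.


Apply comparative formation (double final consonant, add -er): 'sad' -> 'sadder'.

sadder


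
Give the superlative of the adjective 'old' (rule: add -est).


Apply superlative formation (add -est): 'old' -> 'oldest'.

oldest


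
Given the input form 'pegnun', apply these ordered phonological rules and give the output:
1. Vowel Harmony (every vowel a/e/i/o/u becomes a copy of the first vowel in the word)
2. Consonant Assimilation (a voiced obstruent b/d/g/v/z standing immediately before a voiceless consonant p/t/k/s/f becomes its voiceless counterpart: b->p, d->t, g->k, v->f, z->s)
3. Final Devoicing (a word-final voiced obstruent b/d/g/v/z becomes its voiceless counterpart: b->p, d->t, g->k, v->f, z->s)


Starting form: 'pegnun'
Rule 1: Vowel Harmony: all vowels become 'e' (matching first vowel). 'pegnun' -> 'pegnen'
Rule 2: Consonant Assimilation: no voiced obstruent (b/d/g/v/z) stands immediately before a voiceless consonant (p/t/k/s/f). No change.
Rule 3: Final Devoicing: final consonant 'n' is not one of the voiced obstruents b/d/g/v/z. No change.
Final form: 'pegnen'

pegnen


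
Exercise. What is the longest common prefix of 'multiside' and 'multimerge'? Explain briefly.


Compare from the start: 5 characters match: 'multi'. Mismatch at position 6: 's' vs 'm'.

multi


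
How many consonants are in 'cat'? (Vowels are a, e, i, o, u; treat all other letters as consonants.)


Consonants in 'cat': c, t = 2 consonants.

2


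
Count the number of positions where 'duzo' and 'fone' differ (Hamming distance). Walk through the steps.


Alignment:
Position 1: 'd' vs 'f' = DIFFER
Position 2: 'u' vs 'o' = DIFFER
Position 3: 'z' vs 'n' = DIFFER
Position 4: 'o' vs 'e' = DIFFER
Total differences: 4

4


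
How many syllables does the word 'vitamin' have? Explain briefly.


Break 'vitamin' into syllables: vi-ta-min -> vi | ta | min = 3 syllables

3 syllables


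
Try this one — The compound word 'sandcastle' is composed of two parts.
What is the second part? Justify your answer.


Split 'sandcastle' into 'sand' + 'castle'. The second part is 'castle'.

castle


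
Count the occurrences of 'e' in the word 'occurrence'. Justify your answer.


Letter 'e' in 'occurrence': found at position(s) 7, 10 = 2 occurrence(s).

2


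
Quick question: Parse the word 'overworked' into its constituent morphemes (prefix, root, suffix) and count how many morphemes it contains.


Step 1: Identify prefix: 'over' (meaning: excessively)
Step 2: Identify root: 'work'
Step 3: Identify suffix(es): 'ed'
Decomposition: over- (prefix: excessively) + work (root) + -ed (suffix: past)
Total morphemes: 3

3 morphemes (over- (prefix: excessively) + work (root) + -ed (suffix: past))


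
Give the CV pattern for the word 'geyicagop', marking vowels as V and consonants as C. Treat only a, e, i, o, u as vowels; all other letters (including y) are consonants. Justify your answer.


Letter mapping: g = C, e = V, y = C, i = V, c = C, a = V, g = C, o = V, p = C.

CVCVCVCVC


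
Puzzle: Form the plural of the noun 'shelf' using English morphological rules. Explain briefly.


Apply rule: Change -f to -ves. 'shelf' becomes 'shelves'.

shelves


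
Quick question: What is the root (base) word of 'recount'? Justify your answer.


Remove prefix 're' from 'recount' to get root 'count'.

count


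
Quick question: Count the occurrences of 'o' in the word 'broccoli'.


Letter 'o' in 'broccoli': found at position(s) 3, 6 = 2 occurrence(s).

2


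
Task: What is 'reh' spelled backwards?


Reverse 'reh' character by character: 'her'.

her


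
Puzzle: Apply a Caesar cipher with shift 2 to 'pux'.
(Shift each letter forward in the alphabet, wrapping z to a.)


Shift each letter by 2: p -> r, u -> w, x -> z. Result: 'rwz'.

rwz


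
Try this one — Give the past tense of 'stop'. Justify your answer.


Apply rule: Double final consonant and add -ed. 'stop' becomes 'stopped'.

stopped


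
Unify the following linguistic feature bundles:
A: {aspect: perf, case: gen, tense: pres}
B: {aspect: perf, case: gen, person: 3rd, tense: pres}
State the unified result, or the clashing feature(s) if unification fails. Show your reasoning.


Compare features:
aspect: A=perf vs B=perf -> unified: perf
case: A=gen vs B=gen -> unified: gen
person: A=_ vs B=3rd -> unified: 3rd
tense: A=pres vs B=pres -> unified: pres
No clashes found.

Unified: {aspect: perf, case: gen, person: 3rd, tense: pres}


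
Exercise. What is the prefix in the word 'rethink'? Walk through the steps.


The word 'rethink' = 're' (prefix) + 'think' (root). The prefix is 're'.

re


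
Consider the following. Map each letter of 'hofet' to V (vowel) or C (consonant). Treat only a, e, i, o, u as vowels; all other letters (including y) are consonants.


Letter mapping: h = C, o = V, f = C, e = V, t = C.

CVCVC


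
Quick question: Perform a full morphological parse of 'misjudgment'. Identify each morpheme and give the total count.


Step 1: Identify prefix: 'mis' (meaning: wrongly)
Step 2: Identify root: 'judge'
Step 3: Identify suffix(es): 'ment'
Decomposition: mis- (prefix: wrongly) + judge (root) + -ment (suffix: action/result)
Total morphemes: 3

3 morphemes (mis- (prefix: wrongly) + judge (root) + -ment (suffix: action/result))


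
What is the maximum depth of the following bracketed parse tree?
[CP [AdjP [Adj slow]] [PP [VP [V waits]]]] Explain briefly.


Count bracket nesting levels:
'[' at pos 0: depth = 1
'[' at pos 4: depth = 2
'[' at pos 10: depth = 3
'[' at pos 22: depth = 2
'[' at pos 26: depth = 3
'[' at pos 30: depth = 4
Maximum depth reached: 4

4


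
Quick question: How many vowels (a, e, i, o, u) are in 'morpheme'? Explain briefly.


Vowels in 'morpheme': o, e, e = 3 vowels.

3


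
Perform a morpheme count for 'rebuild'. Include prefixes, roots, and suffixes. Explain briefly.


Decomposition: re- (prefix) + build (root) = 2 morpheme(s)

2 morphemes


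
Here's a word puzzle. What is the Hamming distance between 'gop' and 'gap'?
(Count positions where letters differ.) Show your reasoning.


Alignment:
Position 1: 'g' vs 'g' = match
Position 2: 'o' vs 'a' = DIFFER
Position 3: 'p' vs 'p' = match
Total differences: 1

1


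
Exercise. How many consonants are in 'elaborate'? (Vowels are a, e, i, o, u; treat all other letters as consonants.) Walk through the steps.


Consonants in 'elaborate': l, b, r, t = 4 consonants.

4


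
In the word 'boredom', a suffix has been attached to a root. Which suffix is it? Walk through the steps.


The word 'boredom' = 'bore' (root) + '-dom' (suffix). The suffix is '-dom'.

dom


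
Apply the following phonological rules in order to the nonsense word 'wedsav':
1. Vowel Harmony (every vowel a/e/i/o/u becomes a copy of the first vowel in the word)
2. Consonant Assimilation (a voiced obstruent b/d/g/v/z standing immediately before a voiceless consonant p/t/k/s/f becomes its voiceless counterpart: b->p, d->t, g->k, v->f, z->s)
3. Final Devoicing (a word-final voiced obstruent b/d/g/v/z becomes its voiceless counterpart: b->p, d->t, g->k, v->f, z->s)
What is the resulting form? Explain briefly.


Starting form: 'wedsav'
Rule 1: Vowel Harmony: all vowels become 'e' (matching first vowel). 'wedsav' -> 'wedsev'
Rule 2: Consonant Assimilation: voiced obstruent before voiceless consonant becomes voiceless ('ds' -> 'ts'). 'wedsev' -> 'wetsev'
Rule 3: Final Devoicing: word-final voiced obstruent 'v' becomes voiceless 'f'. 'wetsev' -> 'wetsef'
Final form: 'wetsef'

wetsef


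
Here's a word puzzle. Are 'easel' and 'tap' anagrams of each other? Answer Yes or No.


Sorted letters of 'easel': 'aeels'
Sorted letters of 'tap': 'apt'
They do not match.

No


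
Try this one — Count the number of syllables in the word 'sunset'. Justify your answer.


Break 'sunset' into syllables: sun-set -> sun | set = 2 syllables

2 syllables


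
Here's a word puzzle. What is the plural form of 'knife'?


Apply rule: Change -fe to -ves. 'knife' becomes 'knives'.

knives


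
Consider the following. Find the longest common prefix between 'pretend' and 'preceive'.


Compare from the start: 3 characters match: 'pre'. Mismatch at position 4: 't' vs 'c'.

pre


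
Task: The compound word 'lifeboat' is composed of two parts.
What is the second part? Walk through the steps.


Split 'lifeboat' into 'life' + 'boat'. The second part is 'boat'.

boat


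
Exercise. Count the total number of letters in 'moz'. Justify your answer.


Spell out 'moz' and number each letter: m(1), o(2), z(3). Total: 3 letters.

3


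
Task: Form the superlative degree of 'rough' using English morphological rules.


Apply superlative formation (add -est): 'rough' -> 'roughest'.

roughest


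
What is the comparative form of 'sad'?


Apply comparative formation (double final consonant, add -er): 'sad' -> 'sadder'.

sadder


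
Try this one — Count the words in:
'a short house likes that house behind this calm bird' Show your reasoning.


Split into words: a | short | house | likes | that | house | behind | this | calm | bird = 10 words.

10


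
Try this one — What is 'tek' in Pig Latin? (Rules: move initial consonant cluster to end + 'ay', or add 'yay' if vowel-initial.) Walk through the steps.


'tek': move consonant cluster 't' to end and add 'ay': 'ektay'.

ektay


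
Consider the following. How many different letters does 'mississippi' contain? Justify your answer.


Unique letters in 'mississippi': {i, m, p, s} = 4 distinct letters.

4


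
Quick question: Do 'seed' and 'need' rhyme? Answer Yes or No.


Rime (stressed vowel + following sounds) of 'seed': -eed = /iːd/
Rime of 'need': -eed = /iːd/
/iːd/ and /iːd/ are the same ending sound, so the words rhyme.

Yes


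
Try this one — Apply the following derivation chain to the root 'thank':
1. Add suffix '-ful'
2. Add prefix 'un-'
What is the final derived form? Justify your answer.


Step 1: Add suffix '-ful' to 'thank' = 'thankful'
Step 2: Add prefix 'un-' to 'thankful' = 'unthankful'

unthankful


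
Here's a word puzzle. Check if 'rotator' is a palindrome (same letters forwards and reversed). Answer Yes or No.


Forward: 'rotator'
Reversed: 'rotator'
They are identical.

Yes


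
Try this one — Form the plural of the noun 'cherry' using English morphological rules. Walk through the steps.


Apply rule: Change -y to -ies (consonant + y). 'cherry' becomes 'cherries'.

cherries


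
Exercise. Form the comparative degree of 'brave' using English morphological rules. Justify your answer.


Apply comparative formation (ends in e: add -r): 'brave' -> 'braver'.

braver


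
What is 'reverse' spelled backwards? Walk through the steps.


Reverse 'reverse' character by character: 'esrever'.

esrever


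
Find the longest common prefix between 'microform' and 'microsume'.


Compare from the start: 5 characters match: 'micro'. Mismatch at position 6: 'f' vs 's'.

micro


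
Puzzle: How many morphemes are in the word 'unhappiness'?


Decomposition: un- (prefix) + happy (root) + -ness (suffix) = 3 morpheme(s)

3 morphemes


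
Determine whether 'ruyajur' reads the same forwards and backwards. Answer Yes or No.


Forward: 'ruyajur'
Reversed: 'rujayur'
They differ.

No


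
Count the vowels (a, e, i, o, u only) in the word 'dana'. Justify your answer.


Vowels in 'dana': a, a = 2 vowels.

2


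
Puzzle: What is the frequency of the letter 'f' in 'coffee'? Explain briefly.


Letter 'f' in 'coffee': found at position(s) 3, 4 = 2 occurrence(s).

2


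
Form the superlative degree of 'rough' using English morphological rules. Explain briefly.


Apply superlative formation (add -est): 'rough' -> 'roughest'.

roughest


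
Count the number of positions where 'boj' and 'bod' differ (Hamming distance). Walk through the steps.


Alignment:
Position 1: 'b' vs 'b' = match
Position 2: 'o' vs 'o' = match
Position 3: 'j' vs 'd' = DIFFER
Total differences: 1

1


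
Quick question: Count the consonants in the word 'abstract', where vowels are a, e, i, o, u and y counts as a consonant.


Consonants in 'abstract': b, s, t, r, c, t = 6 consonants.

6


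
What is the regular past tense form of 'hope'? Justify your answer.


Apply rule: Add -d (word ends in -e). 'hope' becomes 'hoped'.

hoped


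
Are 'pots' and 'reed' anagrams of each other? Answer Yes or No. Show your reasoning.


Sorted letters of 'pots': 'opst'
Sorted letters of 'reed': 'deer'
They do not match.

No


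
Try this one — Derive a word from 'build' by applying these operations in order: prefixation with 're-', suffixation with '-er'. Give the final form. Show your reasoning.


Step 1: Add prefix 're-' to 'build' = 'rebuild'
Step 2: Add suffix '-er' to 'rebuild' = 'rebuilder'

rebuilder


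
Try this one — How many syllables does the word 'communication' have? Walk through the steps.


Break 'communication' into syllables: com-mu-ni-ca-tion -> com | mu | ni | ca | tion = 5 syllables

5 syllables


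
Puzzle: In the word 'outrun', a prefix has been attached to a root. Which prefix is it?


The word 'outrun' = 'out' (prefix) + 'run' (root). The prefix is 'out'.

out


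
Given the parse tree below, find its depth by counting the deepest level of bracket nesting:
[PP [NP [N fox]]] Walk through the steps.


Count bracket nesting levels:
'[' at pos 0: depth = 1
'[' at pos 4: depth = 2
'[' at pos 8: depth = 3
Maximum depth reached: 3

3


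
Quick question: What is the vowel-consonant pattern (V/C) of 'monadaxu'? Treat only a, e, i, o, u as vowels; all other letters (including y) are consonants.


Letter mapping: m = C, o = V, n = C, a = V, d = C, a = V, x = C, u = V.

CVCVCVCV


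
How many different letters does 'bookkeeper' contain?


Unique letters in 'bookkeeper': {b, e, k, o, p, r} = 6 distinct letters.

6


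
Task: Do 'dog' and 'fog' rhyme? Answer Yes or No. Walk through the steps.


Rime (stressed vowel + following sounds) of 'dog': -og = /ɒg/
Rime of 'fog': -og = /ɒg/
/ɒg/ and /ɒg/ are the same ending sound, so the words rhyme.

Yes


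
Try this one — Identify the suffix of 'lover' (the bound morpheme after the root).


The word 'lover' = 'love' (root) + '-er' (suffix). The suffix is '-er'.

er


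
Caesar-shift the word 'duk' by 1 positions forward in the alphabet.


Shift each letter by 1: d -> e, u -> v, k -> l. Result: 'evl'.

evl


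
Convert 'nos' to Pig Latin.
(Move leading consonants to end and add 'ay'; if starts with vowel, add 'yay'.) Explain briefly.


'nos': move consonant cluster 'n' to end and add 'ay': 'osnay'.

osnay


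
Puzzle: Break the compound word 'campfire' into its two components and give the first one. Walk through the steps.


Split 'campfire' into 'camp' + 'fire'. The first part is 'camp'.

camp


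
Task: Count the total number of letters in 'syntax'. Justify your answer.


Spell out 'syntax' and number each letter: s(1), y(2), n(3), t(4), a(5), x(6). Total: 6 letters.

6


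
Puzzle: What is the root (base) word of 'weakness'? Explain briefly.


Remove suffix '-ness' from 'weakness' to get root 'weak'.

weak


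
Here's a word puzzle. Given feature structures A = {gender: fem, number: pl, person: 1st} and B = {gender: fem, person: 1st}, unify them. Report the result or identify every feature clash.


Compare features:
gender: A=fem vs B=fem -> unified: fem
number: A=pl vs B=_ -> unified: pl
person: A=1st vs B=1st -> unified: 1st
No clashes found.

Unified: {gender: fem, number: pl, person: 1st}


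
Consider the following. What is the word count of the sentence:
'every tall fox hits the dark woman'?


Split into words: every | tall | fox | hits | the | dark | woman = 7 words.

7


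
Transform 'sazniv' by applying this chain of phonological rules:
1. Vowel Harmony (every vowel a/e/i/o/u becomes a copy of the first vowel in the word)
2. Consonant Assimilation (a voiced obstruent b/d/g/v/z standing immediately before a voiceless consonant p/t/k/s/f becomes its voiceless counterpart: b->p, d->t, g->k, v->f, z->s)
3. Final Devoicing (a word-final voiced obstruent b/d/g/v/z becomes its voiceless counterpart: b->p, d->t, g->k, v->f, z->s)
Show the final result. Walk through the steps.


Starting form: 'sazniv'
Rule 1: Vowel Harmony: all vowels become 'a' (matching first vowel). 'sazniv' -> 'saznav'
Rule 2: Consonant Assimilation: no voiced obstruent (b/d/g/v/z) stands immediately before a voiceless consonant (p/t/k/s/f). No change.
Rule 3: Final Devoicing: word-final voiced obstruent 'v' becomes voiceless 'f'. 'saznav' -> 'saznaf'
Final form: 'saznaf'

saznaf


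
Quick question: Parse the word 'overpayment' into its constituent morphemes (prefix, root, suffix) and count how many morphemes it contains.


Step 1: Identify prefix: 'over' (meaning: excessively)
Step 2: Identify root: 'pay'
Step 3: Identify suffix(es): 'ment'
Decomposition: over- (prefix: excessively) + pay (root) + -ment (suffix: action/result)
Total morphemes: 3

3 morphemes (over- (prefix: excessively) + pay (root) + -ment (suffix: action/result))


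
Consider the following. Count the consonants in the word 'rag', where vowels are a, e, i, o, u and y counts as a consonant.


Consonants in 'rag': r, g = 2 consonants.

2


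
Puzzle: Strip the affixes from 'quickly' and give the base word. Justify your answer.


Remove suffix '-ly' from 'quickly' to get root 'quick'.

quick


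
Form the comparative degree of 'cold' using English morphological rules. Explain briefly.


Apply comparative formation (add -er): 'cold' -> 'colder'.

colder


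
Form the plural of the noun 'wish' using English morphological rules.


Apply rule: Add -es (sibilant/fricative ending). 'wish' becomes 'wishes'.

wishes


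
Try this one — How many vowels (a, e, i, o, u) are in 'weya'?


Vowels in 'weya': e, a = 2 vowels.

2


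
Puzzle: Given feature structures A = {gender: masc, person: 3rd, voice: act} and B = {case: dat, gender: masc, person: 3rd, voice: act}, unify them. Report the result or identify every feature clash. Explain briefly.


Compare features:
case: A=_ vs B=dat -> unified: dat
gender: A=masc vs B=masc -> unified: masc
person: A=3rd vs B=3rd -> unified: 3rd
voice: A=act vs B=act -> unified: act
No clashes found.

Unified: {case: dat, gender: masc, person: 3rd, voice: act}


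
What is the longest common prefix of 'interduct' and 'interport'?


Compare from the start: 5 characters match: 'inter'. Mismatch at position 6: 'd' vs 'p'.

inter


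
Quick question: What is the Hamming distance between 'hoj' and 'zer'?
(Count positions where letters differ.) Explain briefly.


Alignment:
Position 1: 'h' vs 'z' = DIFFER
Position 2: 'o' vs 'e' = DIFFER
Position 3: 'j' vs 'r' = DIFFER
Total differences: 3

3


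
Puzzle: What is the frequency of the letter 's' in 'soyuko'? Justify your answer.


Letter 's' in 'soyuko': found at position(s) 1 = 1 occurrence(s).

1


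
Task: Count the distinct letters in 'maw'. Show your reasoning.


Unique letters in 'maw': {a, m, w} = 3 distinct letters.

3


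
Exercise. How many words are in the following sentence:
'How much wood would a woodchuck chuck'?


Split into words: How | much | wood | would | a | woodchuck | chuck = 7 words.

7


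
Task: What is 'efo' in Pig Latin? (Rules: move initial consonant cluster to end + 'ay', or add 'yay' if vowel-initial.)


'efo' starts with a vowel, so add 'yay': 'efoyay'.

efoyay


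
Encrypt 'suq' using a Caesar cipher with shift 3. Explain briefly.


Shift each letter by 3: s -> v, u -> x, q -> t. Result: 'vxt'.

vxt


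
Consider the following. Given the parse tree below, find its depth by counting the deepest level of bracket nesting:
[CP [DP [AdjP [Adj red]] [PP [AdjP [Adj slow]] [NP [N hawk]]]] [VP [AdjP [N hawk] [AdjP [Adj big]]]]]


Count bracket nesting levels:
'[' at pos 0: depth = 1
'[' at pos 4: depth = 2
'[' at pos 8: depth = 3
'[' at pos 14: depth = 4
'[' at pos 25: depth = 3
'[' at pos 29: depth = 4
'[' at pos 35: depth = 5
'[' at pos 47: depth = 4
'[' at pos 51: depth = 5
'[' at pos 63: depth = 2
'[' at pos 67: depth = 3
'[' at pos 73: depth = 4
'[' at pos 82: depth = 4
'[' at pos 88: depth = 5
Maximum depth reached: 5

5


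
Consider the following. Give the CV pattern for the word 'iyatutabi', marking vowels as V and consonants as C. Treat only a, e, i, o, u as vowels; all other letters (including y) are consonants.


Letter mapping: i = V, y = C, a = V, t = C, u = V, t = C, a = V, b = C, i = V.

VCVCVCVCV


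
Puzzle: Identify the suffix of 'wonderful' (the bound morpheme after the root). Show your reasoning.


The word 'wonderful' = 'wonder' (root) + '-ful' (suffix). The suffix is '-ful'.

ful


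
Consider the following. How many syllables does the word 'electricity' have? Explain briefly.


Break 'electricity' into syllables: e-lec-tric-i-ty -> e | lec | tric | i | ty = 5 syllables

5 syllables


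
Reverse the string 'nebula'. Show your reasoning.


Reverse 'nebula' character by character: 'aluben'.

aluben


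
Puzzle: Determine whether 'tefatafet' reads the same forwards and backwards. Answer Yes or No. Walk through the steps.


Forward: 'tefatafet'
Reversed: 'tefatafet'
They are identical.

Yes


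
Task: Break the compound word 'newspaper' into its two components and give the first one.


Split 'newspaper' into 'news' + 'paper'. The first part is 'news'.

news


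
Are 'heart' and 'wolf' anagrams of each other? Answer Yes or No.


Sorted letters of 'heart': 'aehrt'
Sorted letters of 'wolf': 'flow'
They do not match.

No


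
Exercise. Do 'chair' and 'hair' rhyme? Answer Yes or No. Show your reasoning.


Rime (stressed vowel + following sounds) of 'chair': -air = /ɛər/
Rime of 'hair': -air = /ɛər/
/ɛər/ and /ɛər/ are the same ending sound, so the words rhyme.

Yes


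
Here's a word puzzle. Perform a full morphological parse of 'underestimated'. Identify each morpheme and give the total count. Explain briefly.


Step 1: Identify prefix: 'under' (meaning: beneath/insufficient)
Step 2: Identify root: 'estimate'
Step 3: Identify suffix(es): 'ed'
Decomposition: under- (prefix: beneath/insufficient) + estimate (root) + -ed (suffix: past)
Total morphemes: 3

3 morphemes (under- (prefix: beneath/insufficient) + estimate (root) + -ed (suffix: past))


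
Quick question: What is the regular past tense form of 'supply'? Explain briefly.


Apply rule: Change -y to -ied. 'supply' becomes 'supplied'.

supplied


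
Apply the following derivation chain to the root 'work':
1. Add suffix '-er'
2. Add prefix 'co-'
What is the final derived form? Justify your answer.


Step 1: Add suffix '-er' to 'work' = 'worker'
Step 2: Add prefix 'co-' to 'worker' = 'coworker'

coworker


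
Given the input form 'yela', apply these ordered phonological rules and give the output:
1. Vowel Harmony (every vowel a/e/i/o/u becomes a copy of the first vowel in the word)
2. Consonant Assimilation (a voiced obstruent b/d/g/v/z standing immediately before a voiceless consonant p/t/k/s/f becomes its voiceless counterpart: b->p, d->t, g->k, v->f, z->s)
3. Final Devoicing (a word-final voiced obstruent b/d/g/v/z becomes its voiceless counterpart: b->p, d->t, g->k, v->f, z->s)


Starting form: 'yela'
Rule 1: Vowel Harmony: all vowels become 'e' (matching first vowel). 'yela' -> 'yele'
Rule 2: Consonant Assimilation: no voiced obstruent (b/d/g/v/z) stands immediately before a voiceless consonant (p/t/k/s/f). No change.
Rule 3: Final Devoicing: the word ends in the vowel 'e', not a consonant. No change.
Final form: 'yele'

yele


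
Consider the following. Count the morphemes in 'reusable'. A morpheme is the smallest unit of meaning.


Decomposition: re- (prefix) + use (root) + -able (suffix) = 3 morpheme(s)

3 morphemes


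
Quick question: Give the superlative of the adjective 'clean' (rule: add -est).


Apply superlative formation (add -est): 'clean' -> 'cleanest'.

cleanest


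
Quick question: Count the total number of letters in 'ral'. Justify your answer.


Spell out 'ral' and number each letter: r(1), a(2), l(3). Total: 3 letters.

3


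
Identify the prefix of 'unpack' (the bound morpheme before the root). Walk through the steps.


The word 'unpack' = 'un' (prefix) + 'pack' (root). The prefix is 'un'.

un


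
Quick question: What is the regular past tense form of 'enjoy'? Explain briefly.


Apply rule: Add -ed. 'enjoy' becomes 'enjoyed'.

enjoyed


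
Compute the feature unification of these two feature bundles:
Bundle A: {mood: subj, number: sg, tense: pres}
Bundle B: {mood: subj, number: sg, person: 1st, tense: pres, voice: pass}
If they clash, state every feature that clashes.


Compare features:
mood: A=subj vs B=subj -> unified: subj
number: A=sg vs B=sg -> unified: sg
person: A=_ vs B=1st -> unified: 1st
tense: A=pres vs B=pres -> unified: pres
voice: A=_ vs B=pass -> unified: pass
No clashes found.

Unified: {mood: subj, number: sg, person: 1st, tense: pres, voice: pass}


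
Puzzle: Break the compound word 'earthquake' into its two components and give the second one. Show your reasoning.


Split 'earthquake' into 'earth' + 'quake'. The second part is 'quake'.

quake


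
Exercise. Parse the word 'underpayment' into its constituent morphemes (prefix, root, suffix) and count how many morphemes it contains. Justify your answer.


Step 1: Identify prefix: 'under' (meaning: beneath/insufficient)
Step 2: Identify root: 'pay'
Step 3: Identify suffix(es): 'ment'
Decomposition: under- (prefix: beneath/insufficient) + pay (root) + -ment (suffix: action/result)
Total morphemes: 3

3 morphemes (under- (prefix: beneath/insufficient) + pay (root) + -ment (suffix: action/result))


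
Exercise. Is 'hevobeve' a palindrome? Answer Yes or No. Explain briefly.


Forward: 'hevobeve'
Reversed: 'eveboveh'
They differ.

No


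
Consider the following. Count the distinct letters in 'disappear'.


Unique letters in 'disappear': {a, d, e, i, p, r, s} = 7 distinct letters.

7


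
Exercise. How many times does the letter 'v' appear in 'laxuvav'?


Letter 'v' in 'laxuvav': found at position(s) 5, 7 = 2 occurrence(s).

2


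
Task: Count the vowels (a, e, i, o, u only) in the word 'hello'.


Vowels in 'hello': e, o = 2 vowels.

2


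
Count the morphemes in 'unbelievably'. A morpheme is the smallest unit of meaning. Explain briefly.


Decomposition: un- (prefix) + believe (root) + -able (suffix) + -ly (suffix) = 4 morpheme(s)

4 morphemes


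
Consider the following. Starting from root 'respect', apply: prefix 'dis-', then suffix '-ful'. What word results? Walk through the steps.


Step 1: Add prefix 'dis-' to 'respect' = 'disrespect'
Step 2: Add suffix '-ful' to 'disrespect' = 'disrespectful'

disrespectful


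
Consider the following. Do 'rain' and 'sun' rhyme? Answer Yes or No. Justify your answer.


Rime (stressed vowel + following sounds) of 'rain': -ain = /eɪn/
Rime of 'sun': -un = /ʌn/
/eɪn/ and /ʌn/ are different ending sounds, so the words do not rhyme.

No


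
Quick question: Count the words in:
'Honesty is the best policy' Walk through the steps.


Split into words: Honesty | is | the | best | policy = 5 words.

5


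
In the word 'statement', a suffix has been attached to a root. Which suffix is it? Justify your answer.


The word 'statement' = 'state' (root) + '-ment' (suffix). The suffix is '-ment'.

ment


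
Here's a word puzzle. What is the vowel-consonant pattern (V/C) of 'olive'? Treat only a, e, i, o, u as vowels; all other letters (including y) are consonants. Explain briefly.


Letter mapping: o = V, l = C, i = V, v = C, e = V.

VCVCV


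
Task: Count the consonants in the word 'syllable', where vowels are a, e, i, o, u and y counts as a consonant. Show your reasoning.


Consonants in 'syllable': s, y, l, l, b, l = 6 consonants.

6


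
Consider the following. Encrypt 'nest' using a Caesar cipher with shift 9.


Shift each letter by 9: n -> w, e -> n, s -> b, t -> c. Result: 'wnbc'.

wnbc


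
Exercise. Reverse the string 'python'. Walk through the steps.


Reverse 'python' character by character: 'nohtyp'.

nohtyp


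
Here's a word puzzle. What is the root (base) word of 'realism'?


Remove suffix '-ism' from 'realism' to get root 'real'.

real


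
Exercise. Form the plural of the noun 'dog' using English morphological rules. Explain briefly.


Apply rule: Add -s. 'dog' becomes 'dogs'.

dogs


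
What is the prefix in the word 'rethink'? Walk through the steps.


The word 'rethink' = 're' (prefix) + 'think' (root). The prefix is 're'.

re


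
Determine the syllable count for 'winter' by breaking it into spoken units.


Break 'winter' into syllables: win-ter -> win | ter = 2 syllables

2 syllables


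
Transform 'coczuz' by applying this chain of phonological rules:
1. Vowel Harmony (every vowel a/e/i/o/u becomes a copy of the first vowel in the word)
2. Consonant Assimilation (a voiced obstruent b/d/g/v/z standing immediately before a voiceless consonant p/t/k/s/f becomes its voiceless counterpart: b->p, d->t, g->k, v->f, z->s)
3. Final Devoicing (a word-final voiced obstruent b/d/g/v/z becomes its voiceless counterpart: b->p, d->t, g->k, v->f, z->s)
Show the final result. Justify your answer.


Starting form: 'coczuz'
Rule 1: Vowel Harmony: all vowels become 'o' (matching first vowel). 'coczuz' -> 'coczoz'
Rule 2: Consonant Assimilation: no voiced obstruent (b/d/g/v/z) stands immediately before a voiceless consonant (p/t/k/s/f). No change.
Rule 3: Final Devoicing: word-final voiced obstruent 'z' becomes voiceless 's'. 'coczoz' -> 'coczos'
Final form: 'coczos'

coczos


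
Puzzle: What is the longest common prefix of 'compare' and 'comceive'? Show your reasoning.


Compare from the start: 3 characters match: 'com'. Mismatch at position 4: 'p' vs 'c'.

com


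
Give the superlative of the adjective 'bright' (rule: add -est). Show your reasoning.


Apply superlative formation (add -est): 'bright' -> 'brightest'.

brightest


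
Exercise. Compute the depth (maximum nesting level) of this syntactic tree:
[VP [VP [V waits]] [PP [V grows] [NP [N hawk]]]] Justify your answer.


Count bracket nesting levels:
'[' at pos 0: depth = 1
'[' at pos 4: depth = 2
'[' at pos 8: depth = 3
'[' at pos 19: depth = 2
'[' at pos 23: depth = 3
'[' at pos 33: depth = 3
'[' at pos 37: depth = 4
Maximum depth reached: 4

4
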